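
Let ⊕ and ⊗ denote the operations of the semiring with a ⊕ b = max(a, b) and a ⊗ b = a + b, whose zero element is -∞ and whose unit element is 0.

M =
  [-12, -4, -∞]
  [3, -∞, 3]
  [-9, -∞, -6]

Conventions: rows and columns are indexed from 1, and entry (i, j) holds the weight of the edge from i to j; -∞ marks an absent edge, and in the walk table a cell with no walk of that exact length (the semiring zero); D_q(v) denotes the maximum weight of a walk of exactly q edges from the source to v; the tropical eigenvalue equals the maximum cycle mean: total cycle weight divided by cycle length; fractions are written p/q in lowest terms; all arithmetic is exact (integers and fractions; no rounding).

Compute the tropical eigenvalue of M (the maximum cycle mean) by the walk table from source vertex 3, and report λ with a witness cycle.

q=0: [-∞, -∞, 0]
q=1: [-9, -∞, -6]
q=2: [-15, -13, -12]
q=3: [-10, -19, -10]
Optimal cycle mean attained by: cycle 1->2->1, total (-4) + 3, length 2.
Answer: λ = -1/2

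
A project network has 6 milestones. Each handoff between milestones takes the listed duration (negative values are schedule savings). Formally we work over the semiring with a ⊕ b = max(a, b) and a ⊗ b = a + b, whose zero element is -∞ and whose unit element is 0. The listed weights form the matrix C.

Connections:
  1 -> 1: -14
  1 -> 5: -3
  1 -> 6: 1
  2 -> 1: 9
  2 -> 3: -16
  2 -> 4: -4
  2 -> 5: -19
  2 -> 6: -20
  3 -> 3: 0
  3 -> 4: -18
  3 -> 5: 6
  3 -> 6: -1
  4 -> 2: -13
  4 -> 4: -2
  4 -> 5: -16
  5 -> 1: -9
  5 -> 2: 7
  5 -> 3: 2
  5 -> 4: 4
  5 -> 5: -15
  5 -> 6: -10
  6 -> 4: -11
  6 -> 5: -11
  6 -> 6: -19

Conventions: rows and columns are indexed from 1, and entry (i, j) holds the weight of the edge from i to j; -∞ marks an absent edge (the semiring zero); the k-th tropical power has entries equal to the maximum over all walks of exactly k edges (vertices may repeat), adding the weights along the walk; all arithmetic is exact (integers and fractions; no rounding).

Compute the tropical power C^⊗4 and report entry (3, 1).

C^⊗2:
  [-12, 4, -1, 1, -10, -13]
  [-5, -12, -16, -6, 6, 10]
  [-3, 13, 8, 10, 6, -1]
  [-4, -9, -14, -4, -18, -26]
  [16, -8, 2, 3, 8, 1]
  [-20, -4, -9, -7, -26, -21]
C^⊗3:
  [13, -3, -1, 0, 5, -2]
  [-3, 13, 8, 10, -1, -4]
  [22, 13, 8, 10, 14, 7]
  [0, -11, -14, -6, -7, -3]
  [2, 15, 10, 12, 13, 17]
  [5, -19, -9, -8, -3, -10]
C^⊗4:
  [6, 12, 7, 9, 10, 14]
  [22, 6, 8, 9, 14, 7]
  [22, 21, 16, 18, 19, 23]
  [-2, 0, -5, -3, -3, 1]
  [24, 20, 15, 17, 16, 9]
  [-9, 4, -1, 1, 2, 6]
Key observation: the optimum is the walk 3->3->5->2->1, with weight 0 + 6 + 7 + 9 = 22.
Optimal value attained by: walk 3->3->5->2->1.
Answer: (C^⊗4)[3][1] = 22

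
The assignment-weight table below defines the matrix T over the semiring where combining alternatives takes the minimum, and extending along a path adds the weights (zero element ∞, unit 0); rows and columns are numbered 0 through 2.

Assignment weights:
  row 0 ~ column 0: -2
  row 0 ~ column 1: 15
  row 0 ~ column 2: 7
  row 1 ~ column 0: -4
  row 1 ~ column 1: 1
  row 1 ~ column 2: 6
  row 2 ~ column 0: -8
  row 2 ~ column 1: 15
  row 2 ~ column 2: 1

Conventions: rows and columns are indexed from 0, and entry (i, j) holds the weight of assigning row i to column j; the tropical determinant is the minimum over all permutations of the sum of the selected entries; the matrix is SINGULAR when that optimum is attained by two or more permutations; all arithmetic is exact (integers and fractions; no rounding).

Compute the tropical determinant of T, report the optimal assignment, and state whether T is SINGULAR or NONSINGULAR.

σ = (0, 1, 2): (-2) + 1 + 1 = 0
σ = (0, 2, 1): (-2) + 6 + 15 = 19
σ = (1, 0, 2): 15 + (-4) + 1 = 12
σ = (1, 2, 0): 15 + 6 + (-8) = 13
σ = (2, 0, 1): 7 + (-4) + 15 = 18
σ = (2, 1, 0): 7 + 1 + (-8) = 0
Optimal value attained by: σ = (0, 1, 2).
Answer: det⊕(T) = 0; verdict: SINGULAR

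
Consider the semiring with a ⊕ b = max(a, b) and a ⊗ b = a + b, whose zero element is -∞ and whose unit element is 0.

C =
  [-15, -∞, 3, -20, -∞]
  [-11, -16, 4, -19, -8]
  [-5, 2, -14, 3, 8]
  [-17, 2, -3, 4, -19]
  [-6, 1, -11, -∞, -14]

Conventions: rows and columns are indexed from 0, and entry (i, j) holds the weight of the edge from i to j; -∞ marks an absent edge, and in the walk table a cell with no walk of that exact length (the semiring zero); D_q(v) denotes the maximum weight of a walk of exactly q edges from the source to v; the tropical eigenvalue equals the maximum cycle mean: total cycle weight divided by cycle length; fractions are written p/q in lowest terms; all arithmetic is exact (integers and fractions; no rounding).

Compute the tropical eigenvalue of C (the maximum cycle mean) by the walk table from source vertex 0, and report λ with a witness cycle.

q=0: [0, -∞, -∞, -∞, -∞]
q=1: [-15, -∞, 3, -20, -∞]
q=2: [-2, 5, -11, 6, 11]
q=3: [5, 12, 9, 10, -3]
q=4: [4, 12, 16, 14, 17]
q=5: [11, 18, 16, 19, 24]
Optimal cycle mean attained by: cycle 1->2->4->1, total 4 + 8 + 1, length 3.
Answer: λ = 13/3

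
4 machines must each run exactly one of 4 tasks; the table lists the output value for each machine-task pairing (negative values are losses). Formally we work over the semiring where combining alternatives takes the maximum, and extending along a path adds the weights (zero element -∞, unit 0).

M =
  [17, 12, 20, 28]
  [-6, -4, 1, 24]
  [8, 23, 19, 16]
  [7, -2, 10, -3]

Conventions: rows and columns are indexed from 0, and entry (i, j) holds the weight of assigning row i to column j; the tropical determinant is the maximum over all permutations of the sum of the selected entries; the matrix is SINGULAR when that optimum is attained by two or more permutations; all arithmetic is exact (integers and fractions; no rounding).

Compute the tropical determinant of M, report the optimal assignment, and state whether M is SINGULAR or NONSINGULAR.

σ = (0, 1, 2, 3): 17 + (-4) + 19 + (-3) = 29
σ = (0, 1, 3, 2): 17 + (-4) + 16 + 10 = 39
σ = (0, 2, 1, 3): 17 + 1 + 23 + (-3) = 38
σ = (0, 2, 3, 1): 17 + 1 + 16 + (-2) = 32
σ = (0, 3, 1, 2): 17 + 24 + 23 + 10 = 74
σ = (0, 3, 2, 1): 17 + 24 + 19 + (-2) = 58
σ = (1, 0, 2, 3): 12 + (-6) + 19 + (-3) = 22
σ = (1, 0, 3, 2): 12 + (-6) + 16 + 10 = 32
σ = (1, 2, 0, 3): 12 + 1 + 8 + (-3) = 18
σ = (1, 2, 3, 0): 12 + 1 + 16 + 7 = 36
σ = (1, 3, 0, 2): 12 + 24 + 8 + 10 = 54
σ = (1, 3, 2, 0): 12 + 24 + 19 + 7 = 62
σ = (2, 0, 1, 3): 20 + (-6) + 23 + (-3) = 34
σ = (2, 0, 3, 1): 20 + (-6) + 16 + (-2) = 28
σ = (2, 1, 0, 3): 20 + (-4) + 8 + (-3) = 21
σ = (2, 1, 3, 0): 20 + (-4) + 16 + 7 = 39
σ = (2, 3, 0, 1): 20 + 24 + 8 + (-2) = 50
σ = (2, 3, 1, 0): 20 + 24 + 23 + 7 = 74
σ = (3, 0, 1, 2): 28 + (-6) + 23 + 10 = 55
σ = (3, 0, 2, 1): 28 + (-6) + 19 + (-2) = 39
σ = (3, 1, 0, 2): 28 + (-4) + 8 + 10 = 42
σ = (3, 1, 2, 0): 28 + (-4) + 19 + 7 = 50
σ = (3, 2, 0, 1): 28 + 1 + 8 + (-2) = 35
σ = (3, 2, 1, 0): 28 + 1 + 23 + 7 = 59
Optimal value attained by: σ = (0, 3, 1, 2).
Answer: det⊕(M) = 74; verdict: SINGULAR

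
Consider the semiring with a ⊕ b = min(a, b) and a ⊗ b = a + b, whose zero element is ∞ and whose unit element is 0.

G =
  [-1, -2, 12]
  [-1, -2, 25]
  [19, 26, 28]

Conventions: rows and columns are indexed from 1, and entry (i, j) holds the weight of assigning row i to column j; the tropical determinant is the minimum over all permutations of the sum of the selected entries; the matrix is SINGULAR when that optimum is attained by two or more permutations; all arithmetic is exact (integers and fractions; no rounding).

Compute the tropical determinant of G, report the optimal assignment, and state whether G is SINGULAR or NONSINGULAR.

σ = (1, 2, 3): (-1) + (-2) + 28 = 25
σ = (1, 3, 2): (-1) + 25 + 26 = 50
σ = (2, 1, 3): (-2) + (-1) + 28 = 25
σ = (2, 3, 1): (-2) + 25 + 19 = 42
σ = (3, 1, 2): 12 + (-1) + 26 = 37
σ = (3, 2, 1): 12 + (-2) + 19 = 29
Optimal value attained by: σ = (1, 2, 3).
Answer: det⊕(G) = 25; verdict: SINGULAR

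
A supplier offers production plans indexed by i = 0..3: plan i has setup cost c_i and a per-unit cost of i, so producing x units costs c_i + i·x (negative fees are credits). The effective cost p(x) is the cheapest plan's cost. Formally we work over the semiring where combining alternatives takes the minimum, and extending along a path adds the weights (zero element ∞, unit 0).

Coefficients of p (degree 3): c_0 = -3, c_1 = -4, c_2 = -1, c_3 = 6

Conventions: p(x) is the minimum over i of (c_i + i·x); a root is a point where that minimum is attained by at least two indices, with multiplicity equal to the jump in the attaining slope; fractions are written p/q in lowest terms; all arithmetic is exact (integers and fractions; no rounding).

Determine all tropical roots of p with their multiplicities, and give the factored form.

hull edge (i=0, c=-3) to (i=1, c=-4): slope -1, span 1
hull edge (i=1, c=-4) to (i=2, c=-1): slope 3, span 1
hull edge (i=2, c=-1) to (i=3, c=6): slope 7, span 1
Factored form: p(x) = 6 ⊗ (x ⊕ (-7)) ⊗ (x ⊕ (-3)) ⊗ (x ⊕ 1)
Answer: roots = -7 (mult 1), -3 (mult 1), 1 (mult 1)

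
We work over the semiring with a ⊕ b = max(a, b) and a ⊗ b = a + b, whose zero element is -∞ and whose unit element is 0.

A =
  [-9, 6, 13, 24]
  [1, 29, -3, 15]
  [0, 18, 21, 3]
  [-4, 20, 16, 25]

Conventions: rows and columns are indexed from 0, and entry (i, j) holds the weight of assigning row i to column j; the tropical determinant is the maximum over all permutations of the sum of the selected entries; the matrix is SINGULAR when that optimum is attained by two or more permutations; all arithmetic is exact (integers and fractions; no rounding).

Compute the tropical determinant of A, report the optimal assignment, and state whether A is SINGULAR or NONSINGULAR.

σ = (0, 1, 2, 3): (-9) + 29 + 21 + 25 = 66
σ = (0, 1, 3, 2): (-9) + 29 + 3 + 16 = 39
σ = (0, 2, 1, 3): (-9) + (-3) + 18 + 25 = 31
σ = (0, 2, 3, 1): (-9) + (-3) + 3 + 20 = 11
σ = (0, 3, 1, 2): (-9) + 15 + 18 + 16 = 40
σ = (0, 3, 2, 1): (-9) + 15 + 21 + 20 = 47
σ = (1, 0, 2, 3): 6 + 1 + 21 + 25 = 53
σ = (1, 0, 3, 2): 6 + 1 + 3 + 16 = 26
σ = (1, 2, 0, 3): 6 + (-3) + 0 + 25 = 28
σ = (1, 2, 3, 0): 6 + (-3) + 3 + (-4) = 2
σ = (1, 3, 0, 2): 6 + 15 + 0 + 16 = 37
σ = (1, 3, 2, 0): 6 + 15 + 21 + (-4) = 38
σ = (2, 0, 1, 3): 13 + 1 + 18 + 25 = 57
σ = (2, 0, 3, 1): 13 + 1 + 3 + 20 = 37
σ = (2, 1, 0, 3): 13 + 29 + 0 + 25 = 67
σ = (2, 1, 3, 0): 13 + 29 + 3 + (-4) = 41
σ = (2, 3, 0, 1): 13 + 15 + 0 + 20 = 48
σ = (2, 3, 1, 0): 13 + 15 + 18 + (-4) = 42
σ = (3, 0, 1, 2): 24 + 1 + 18 + 16 = 59
σ = (3, 0, 2, 1): 24 + 1 + 21 + 20 = 66
σ = (3, 1, 0, 2): 24 + 29 + 0 + 16 = 69
σ = (3, 1, 2, 0): 24 + 29 + 21 + (-4) = 70
σ = (3, 2, 0, 1): 24 + (-3) + 0 + 20 = 41
σ = (3, 2, 1, 0): 24 + (-3) + 18 + (-4) = 35
Optimal value attained by: σ = (3, 1, 2, 0).
Answer: det⊕(A) = 70; verdict: NONSINGULAR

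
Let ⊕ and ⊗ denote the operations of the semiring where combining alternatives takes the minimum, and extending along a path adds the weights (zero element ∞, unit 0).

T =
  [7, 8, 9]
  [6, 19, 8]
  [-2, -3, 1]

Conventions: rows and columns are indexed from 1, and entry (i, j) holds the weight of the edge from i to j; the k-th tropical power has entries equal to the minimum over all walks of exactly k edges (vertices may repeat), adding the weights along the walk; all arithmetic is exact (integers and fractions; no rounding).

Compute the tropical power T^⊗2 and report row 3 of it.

T^⊗2:
  [7, 6, 10]
  [6, 5, 9]
  [-1, -2, 2]
Answer: row 3 of T^⊗2 = [-1, -2, 2]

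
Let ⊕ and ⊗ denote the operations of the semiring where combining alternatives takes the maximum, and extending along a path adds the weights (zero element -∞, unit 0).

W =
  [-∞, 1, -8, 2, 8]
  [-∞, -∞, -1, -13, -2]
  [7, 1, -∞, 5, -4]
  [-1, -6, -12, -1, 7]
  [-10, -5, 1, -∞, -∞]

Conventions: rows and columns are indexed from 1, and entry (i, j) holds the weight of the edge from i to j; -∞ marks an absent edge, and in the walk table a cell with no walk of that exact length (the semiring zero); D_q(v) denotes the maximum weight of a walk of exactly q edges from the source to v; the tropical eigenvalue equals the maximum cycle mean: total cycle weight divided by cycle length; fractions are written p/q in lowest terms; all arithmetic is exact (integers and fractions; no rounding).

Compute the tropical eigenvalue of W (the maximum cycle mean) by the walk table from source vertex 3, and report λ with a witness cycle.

q=0: [-∞, -∞, 0, -∞, -∞]
q=1: [7, 1, -∞, 5, -4]
q=2: [4, 8, 0, 9, 15]
q=3: [8, 10, 16, 8, 16]
q=4: [23, 17, 17, 21, 16]
q=5: [24, 24, 17, 25, 31]
Optimal cycle mean attained by: cycle 1->5->3->1, total 8 + 1 + 7, length 3.
Answer: λ = 16/3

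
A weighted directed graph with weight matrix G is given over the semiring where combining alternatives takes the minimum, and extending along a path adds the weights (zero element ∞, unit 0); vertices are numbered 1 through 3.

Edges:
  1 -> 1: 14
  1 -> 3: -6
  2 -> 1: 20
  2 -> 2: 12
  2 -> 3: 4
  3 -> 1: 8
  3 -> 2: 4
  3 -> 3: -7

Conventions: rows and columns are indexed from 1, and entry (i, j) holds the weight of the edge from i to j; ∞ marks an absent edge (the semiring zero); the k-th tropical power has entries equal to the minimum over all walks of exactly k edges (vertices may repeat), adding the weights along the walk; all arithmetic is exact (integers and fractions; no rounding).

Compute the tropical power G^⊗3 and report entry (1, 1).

G^⊗2:
  [2, -2, -13]
  [12, 8, -3]
  [1, -3, -14]
G^⊗3:
  [-5, -9, -20]
  [5, 1, -10]
  [-6, -10, -21]
Key observation: the optimum is the walk 1->3->3->1, with weight (-6) + (-7) + 8 = -5.
Optimal value attained by: walk 1->3->3->1.
Answer: (G^⊗3)[1][1] = -5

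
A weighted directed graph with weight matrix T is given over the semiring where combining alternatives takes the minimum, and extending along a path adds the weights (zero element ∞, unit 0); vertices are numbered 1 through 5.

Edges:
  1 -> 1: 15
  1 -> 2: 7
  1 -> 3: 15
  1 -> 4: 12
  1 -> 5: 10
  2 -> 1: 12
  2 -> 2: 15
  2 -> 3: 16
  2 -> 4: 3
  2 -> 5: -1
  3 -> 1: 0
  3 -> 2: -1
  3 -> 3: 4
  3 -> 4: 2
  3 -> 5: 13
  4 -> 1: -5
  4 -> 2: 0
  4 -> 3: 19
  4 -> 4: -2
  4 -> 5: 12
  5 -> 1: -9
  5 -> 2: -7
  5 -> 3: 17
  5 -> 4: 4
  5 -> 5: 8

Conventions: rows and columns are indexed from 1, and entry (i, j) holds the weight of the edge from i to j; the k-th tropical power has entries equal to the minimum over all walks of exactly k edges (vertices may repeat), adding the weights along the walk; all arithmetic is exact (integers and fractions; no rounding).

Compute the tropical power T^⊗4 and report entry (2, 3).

T^⊗2:
  [1, 3, 19, 10, 6]
  [-10, -8, 16, 1, 7]
  [-3, 2, 8, 0, -2]
  [-7, -2, 10, -4, -1]
  [-1, -2, 6, -4, -8]
T^⊗3:
  [-3, -1, 16, 6, 2]
  [-4, -3, 5, -5, -9]
  [-11, -9, 12, -2, 1]
  [-10, -8, 8, -6, -3]
  [-17, -15, 9, -6, -3]
T^⊗4:
  [-7, -5, 12, 2, -2]
  [-18, -16, 8, -7, -4]
  [-8, -6, 4, -6, -10]
  [-12, -10, 5, -8, -9]
  [-12, -10, -2, -12, -16]
Key observation: the optimum is the walk 2->5->2->5->3, with weight (-1) + (-7) + (-1) + 17 = 8.
Optimal value attained by: walk 2->5->2->5->3.
Answer: (T^⊗4)[2][3] = 8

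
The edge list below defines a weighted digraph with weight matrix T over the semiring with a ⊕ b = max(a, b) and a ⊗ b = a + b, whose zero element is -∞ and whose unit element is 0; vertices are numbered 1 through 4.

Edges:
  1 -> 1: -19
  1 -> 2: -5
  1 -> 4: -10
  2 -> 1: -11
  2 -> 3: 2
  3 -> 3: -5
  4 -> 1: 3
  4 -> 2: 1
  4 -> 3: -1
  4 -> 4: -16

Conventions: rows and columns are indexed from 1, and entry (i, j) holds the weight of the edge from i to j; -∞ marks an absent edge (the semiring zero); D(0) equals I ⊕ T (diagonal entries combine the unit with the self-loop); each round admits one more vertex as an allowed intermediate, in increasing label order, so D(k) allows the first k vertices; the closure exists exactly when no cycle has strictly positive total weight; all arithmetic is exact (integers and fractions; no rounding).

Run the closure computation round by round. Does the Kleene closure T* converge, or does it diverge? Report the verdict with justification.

D(0):
  [0, -5, -∞, -10]
  [-11, 0, 2, -∞]
  [-∞, -∞, 0, -∞]
  [3, 1, -1, 0]
D(1):
  [0, -5, -∞, -10]
  [-11, 0, 2, -21]
  [-∞, -∞, 0, -∞]
  [3, 1, -1, 0]
D(2):
  [0, -5, -3, -10]
  [-11, 0, 2, -21]
  [-∞, -∞, 0, -∞]
  [3, 1, 3, 0]
D(3):
  [0, -5, -3, -10]
  [-11, 0, 2, -21]
  [-∞, -∞, 0, -∞]
  [3, 1, 3, 0]
D(4):
  [0, -5, -3, -10]
  [-11, 0, 2, -21]
  [-∞, -∞, 0, -∞]
  [3, 1, 3, 0]
Key observation: every diagonal entry stays at the unit through all rounds, so no improving cycle exists.
Answer: CONVERGES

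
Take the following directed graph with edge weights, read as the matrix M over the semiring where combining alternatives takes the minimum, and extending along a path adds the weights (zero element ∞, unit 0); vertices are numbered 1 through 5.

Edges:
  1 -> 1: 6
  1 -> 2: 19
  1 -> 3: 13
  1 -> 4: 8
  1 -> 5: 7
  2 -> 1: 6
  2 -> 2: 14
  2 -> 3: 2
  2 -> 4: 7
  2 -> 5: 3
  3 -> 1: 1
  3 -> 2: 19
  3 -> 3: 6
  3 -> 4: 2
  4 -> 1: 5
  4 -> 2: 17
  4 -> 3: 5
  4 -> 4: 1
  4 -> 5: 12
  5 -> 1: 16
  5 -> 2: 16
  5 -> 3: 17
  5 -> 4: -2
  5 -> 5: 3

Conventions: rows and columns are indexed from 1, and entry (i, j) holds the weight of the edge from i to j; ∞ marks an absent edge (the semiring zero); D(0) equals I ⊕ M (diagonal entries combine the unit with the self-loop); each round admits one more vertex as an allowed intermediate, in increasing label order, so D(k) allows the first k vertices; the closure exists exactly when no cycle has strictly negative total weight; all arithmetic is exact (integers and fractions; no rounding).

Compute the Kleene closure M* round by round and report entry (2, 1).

D(0):
  [0, 19, 13, 8, 7]
  [6, 0, 2, 7, 3]
  [1, 19, 0, 2, ∞]
  [5, 17, 5, 0, 12]
  [16, 16, 17, -2, 0]
D(1):
  [0, 19, 13, 8, 7]
  [6, 0, 2, 7, 3]
  [1, 19, 0, 2, 8]
  [5, 17, 5, 0, 12]
  [16, 16, 17, -2, 0]
D(2):
  [0, 19, 13, 8, 7]
  [6, 0, 2, 7, 3]
  [1, 19, 0, 2, 8]
  [5, 17, 5, 0, 12]
  [16, 16, 17, -2, 0]
D(3):
  [0, 19, 13, 8, 7]
  [3, 0, 2, 4, 3]
  [1, 19, 0, 2, 8]
  [5, 17, 5, 0, 12]
  [16, 16, 17, -2, 0]
D(4):
  [0, 19, 13, 8, 7]
  [3, 0, 2, 4, 3]
  [1, 19, 0, 2, 8]
  [5, 17, 5, 0, 12]
  [3, 15, 3, -2, 0]
D(5):
  [0, 19, 10, 5, 7]
  [3, 0, 2, 1, 3]
  [1, 19, 0, 2, 8]
  [5, 17, 5, 0, 12]
  [3, 15, 3, -2, 0]
Answer: M*[2][1] = 3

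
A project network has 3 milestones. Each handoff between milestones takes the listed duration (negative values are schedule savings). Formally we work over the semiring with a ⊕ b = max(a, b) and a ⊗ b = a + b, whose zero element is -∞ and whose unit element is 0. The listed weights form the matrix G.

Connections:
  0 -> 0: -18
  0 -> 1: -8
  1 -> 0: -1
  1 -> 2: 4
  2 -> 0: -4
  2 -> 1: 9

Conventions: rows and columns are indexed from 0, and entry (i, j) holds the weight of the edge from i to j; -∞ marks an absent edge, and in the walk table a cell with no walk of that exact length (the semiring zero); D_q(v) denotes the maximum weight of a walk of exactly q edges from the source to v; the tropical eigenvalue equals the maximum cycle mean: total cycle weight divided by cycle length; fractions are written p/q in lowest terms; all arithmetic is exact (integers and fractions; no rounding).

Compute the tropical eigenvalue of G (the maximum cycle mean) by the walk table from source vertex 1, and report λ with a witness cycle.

q=0: [-∞, 0, -∞]
q=1: [-1, -∞, 4]
q=2: [0, 13, -∞]
q=3: [12, -8, 17]
Optimal cycle mean attained by: cycle 1->2->1, total 4 + 9, length 2.
Answer: λ = 13/2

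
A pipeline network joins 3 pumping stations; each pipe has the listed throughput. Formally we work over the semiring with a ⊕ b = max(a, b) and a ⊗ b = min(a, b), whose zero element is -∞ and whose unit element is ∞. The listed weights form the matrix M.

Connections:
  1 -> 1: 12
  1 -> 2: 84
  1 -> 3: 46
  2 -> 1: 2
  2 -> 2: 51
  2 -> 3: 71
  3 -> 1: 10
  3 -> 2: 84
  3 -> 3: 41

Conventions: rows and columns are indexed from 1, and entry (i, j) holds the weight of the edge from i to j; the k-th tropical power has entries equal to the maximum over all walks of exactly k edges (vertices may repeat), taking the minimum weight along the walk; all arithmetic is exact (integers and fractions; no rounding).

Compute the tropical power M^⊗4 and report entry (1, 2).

M^⊗2:
  [12, 51, 71]
  [10, 71, 51]
  [10, 51, 71]
M^⊗3:
  [12, 71, 51]
  [10, 51, 71]
  [10, 71, 51]
M^⊗4:
  [12, 51, 71]
  [10, 71, 51]
  [10, 51, 71]
Key observation: the optimum is the walk 1->2->2->3->2, with weight 84 min 51 min 71 min 84 = 51.
Optimal value attained by: walk 1->2->2->3->2.
Answer: (M^⊗4)[1][2] = 51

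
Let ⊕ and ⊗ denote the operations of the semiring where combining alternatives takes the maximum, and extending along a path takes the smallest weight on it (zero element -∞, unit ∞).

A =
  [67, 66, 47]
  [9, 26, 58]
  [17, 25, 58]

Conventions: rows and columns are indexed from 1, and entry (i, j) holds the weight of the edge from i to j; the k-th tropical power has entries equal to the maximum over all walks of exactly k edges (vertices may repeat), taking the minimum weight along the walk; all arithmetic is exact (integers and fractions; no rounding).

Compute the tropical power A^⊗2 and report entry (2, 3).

A^⊗2:
  [67, 66, 58]
  [17, 26, 58]
  [17, 25, 58]
Key observation: the optimum is the walk 2->3->3, with weight 58 min 58 = 58.
Optimal value attained by: walk 2->3->3.
Answer: (A^⊗2)[2][3] = 58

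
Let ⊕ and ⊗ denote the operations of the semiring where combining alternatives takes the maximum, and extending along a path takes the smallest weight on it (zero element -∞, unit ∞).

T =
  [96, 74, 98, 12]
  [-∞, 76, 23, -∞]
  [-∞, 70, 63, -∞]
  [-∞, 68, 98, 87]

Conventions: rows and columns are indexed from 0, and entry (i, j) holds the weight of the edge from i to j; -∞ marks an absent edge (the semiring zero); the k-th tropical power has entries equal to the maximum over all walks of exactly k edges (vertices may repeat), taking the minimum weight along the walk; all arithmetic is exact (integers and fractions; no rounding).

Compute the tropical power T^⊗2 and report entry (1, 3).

T^⊗2:
  [96, 74, 96, 12]
  [-∞, 76, 23, -∞]
  [-∞, 70, 63, -∞]
  [-∞, 70, 87, 87]
Key observation: no walk of exactly 2 edges connects these vertices, so the entry is the semiring zero.
Answer: (T^⊗2)[1][3] = -∞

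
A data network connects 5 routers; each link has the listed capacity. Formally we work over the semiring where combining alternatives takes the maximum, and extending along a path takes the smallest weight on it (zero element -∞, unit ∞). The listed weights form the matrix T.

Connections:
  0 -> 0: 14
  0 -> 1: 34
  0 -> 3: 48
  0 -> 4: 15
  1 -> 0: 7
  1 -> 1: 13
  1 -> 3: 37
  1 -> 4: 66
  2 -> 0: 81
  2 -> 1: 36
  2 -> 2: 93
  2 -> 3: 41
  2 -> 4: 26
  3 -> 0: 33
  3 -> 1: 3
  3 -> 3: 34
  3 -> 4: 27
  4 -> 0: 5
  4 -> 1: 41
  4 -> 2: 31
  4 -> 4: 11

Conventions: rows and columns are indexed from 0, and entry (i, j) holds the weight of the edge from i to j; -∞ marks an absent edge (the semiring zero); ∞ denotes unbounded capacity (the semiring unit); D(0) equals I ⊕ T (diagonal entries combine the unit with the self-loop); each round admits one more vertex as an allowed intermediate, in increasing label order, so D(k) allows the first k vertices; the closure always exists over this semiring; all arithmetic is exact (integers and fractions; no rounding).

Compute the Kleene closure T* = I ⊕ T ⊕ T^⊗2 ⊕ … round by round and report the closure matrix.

D(0):
  [∞, 34, -∞, 48, 15]
  [7, ∞, -∞, 37, 66]
  [81, 36, ∞, 41, 26]
  [33, 3, -∞, ∞, 27]
  [5, 41, 31, -∞, ∞]
D(1):
  [∞, 34, -∞, 48, 15]
  [7, ∞, -∞, 37, 66]
  [81, 36, ∞, 48, 26]
  [33, 33, -∞, ∞, 27]
  [5, 41, 31, 5, ∞]
D(2):
  [∞, 34, -∞, 48, 34]
  [7, ∞, -∞, 37, 66]
  [81, 36, ∞, 48, 36]
  [33, 33, -∞, ∞, 33]
  [7, 41, 31, 37, ∞]
D(3):
  [∞, 34, -∞, 48, 34]
  [7, ∞, -∞, 37, 66]
  [81, 36, ∞, 48, 36]
  [33, 33, -∞, ∞, 33]
  [31, 41, 31, 37, ∞]
D(4):
  [∞, 34, -∞, 48, 34]
  [33, ∞, -∞, 37, 66]
  [81, 36, ∞, 48, 36]
  [33, 33, -∞, ∞, 33]
  [33, 41, 31, 37, ∞]
D(5):
  [∞, 34, 31, 48, 34]
  [33, ∞, 31, 37, 66]
  [81, 36, ∞, 48, 36]
  [33, 33, 31, ∞, 33]
  [33, 41, 31, 37, ∞]
Answer: T* = [[∞, 34, 31, 48, 34], [33, ∞, 31, 37, 66], [81, 36, ∞, 48, 36], [33, 33, 31, ∞, 33], [33, 41, 31, 37, ∞]]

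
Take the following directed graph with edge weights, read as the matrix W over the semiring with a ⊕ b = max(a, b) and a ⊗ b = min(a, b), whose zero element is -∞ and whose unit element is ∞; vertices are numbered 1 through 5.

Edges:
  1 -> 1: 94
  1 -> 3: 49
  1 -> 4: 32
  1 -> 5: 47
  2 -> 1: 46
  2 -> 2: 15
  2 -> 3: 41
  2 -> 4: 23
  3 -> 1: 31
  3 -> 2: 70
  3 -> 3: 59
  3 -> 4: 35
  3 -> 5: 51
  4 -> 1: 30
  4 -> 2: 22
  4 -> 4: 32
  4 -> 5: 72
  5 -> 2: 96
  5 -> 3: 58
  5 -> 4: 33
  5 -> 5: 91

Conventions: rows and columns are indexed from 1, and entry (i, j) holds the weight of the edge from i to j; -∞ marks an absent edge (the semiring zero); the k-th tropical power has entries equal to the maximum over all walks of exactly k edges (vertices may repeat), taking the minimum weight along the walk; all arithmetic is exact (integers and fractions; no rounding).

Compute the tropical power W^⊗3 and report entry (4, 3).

W^⊗2:
  [94, 49, 49, 35, 49]
  [46, 41, 46, 35, 46]
  [46, 59, 59, 35, 51]
  [30, 72, 58, 33, 72]
  [46, 91, 58, 35, 91]
W^⊗3:
  [94, 49, 49, 35, 49]
  [46, 46, 46, 35, 46]
  [46, 59, 59, 35, 51]
  [46, 72, 58, 35, 72]
  [46, 91, 58, 35, 91]
Key observation: the optimum is the walk 4->5->3->3, with weight 72 min 58 min 59 = 58.
Optimal value attained by: walk 4->5->3->3.
Answer: (W^⊗3)[4][3] = 58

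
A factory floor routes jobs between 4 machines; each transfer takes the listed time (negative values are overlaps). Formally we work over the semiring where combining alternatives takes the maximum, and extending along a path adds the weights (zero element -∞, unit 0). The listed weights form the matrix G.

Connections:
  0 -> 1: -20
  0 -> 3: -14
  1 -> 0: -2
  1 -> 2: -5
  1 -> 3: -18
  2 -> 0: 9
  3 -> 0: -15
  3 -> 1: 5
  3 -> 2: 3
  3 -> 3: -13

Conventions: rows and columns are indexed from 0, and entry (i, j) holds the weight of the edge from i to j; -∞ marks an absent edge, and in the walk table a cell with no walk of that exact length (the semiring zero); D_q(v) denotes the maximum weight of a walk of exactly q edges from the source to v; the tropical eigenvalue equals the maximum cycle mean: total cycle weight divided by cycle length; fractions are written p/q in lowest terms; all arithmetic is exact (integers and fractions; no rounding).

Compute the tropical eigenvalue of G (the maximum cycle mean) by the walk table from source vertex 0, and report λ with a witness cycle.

q=0: [0, -∞, -∞, -∞]
q=1: [-∞, -20, -∞, -14]
q=2: [-22, -9, -11, -27]
q=3: [-2, -22, -14, -27]
q=4: [-5, -22, -24, -16]
Optimal cycle mean attained by: cycle 0->3->2->0, total (-14) + 3 + 9, length 3.
Answer: λ = -2/3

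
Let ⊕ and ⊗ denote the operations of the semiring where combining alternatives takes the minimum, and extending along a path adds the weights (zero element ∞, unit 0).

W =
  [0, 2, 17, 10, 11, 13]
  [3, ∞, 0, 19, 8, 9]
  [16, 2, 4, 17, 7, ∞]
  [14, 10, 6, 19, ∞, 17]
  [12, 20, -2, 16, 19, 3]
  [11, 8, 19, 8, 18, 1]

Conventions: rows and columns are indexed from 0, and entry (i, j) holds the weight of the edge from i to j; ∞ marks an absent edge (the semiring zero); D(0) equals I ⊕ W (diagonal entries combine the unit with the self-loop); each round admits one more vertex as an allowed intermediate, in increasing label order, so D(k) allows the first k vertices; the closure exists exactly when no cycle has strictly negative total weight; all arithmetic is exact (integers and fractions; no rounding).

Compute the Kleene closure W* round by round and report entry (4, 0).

D(0):
  [0, 2, 17, 10, 11, 13]
  [3, 0, 0, 19, 8, 9]
  [16, 2, 0, 17, 7, ∞]
  [14, 10, 6, 0, ∞, 17]
  [12, 20, -2, 16, 0, 3]
  [11, 8, 19, 8, 18, 0]
D(1):
  [0, 2, 17, 10, 11, 13]
  [3, 0, 0, 13, 8, 9]
  [16, 2, 0, 17, 7, 29]
  [14, 10, 6, 0, 25, 17]
  [12, 14, -2, 16, 0, 3]
  [11, 8, 19, 8, 18, 0]
D(2):
  [0, 2, 2, 10, 10, 11]
  [3, 0, 0, 13, 8, 9]
  [5, 2, 0, 15, 7, 11]
  [13, 10, 6, 0, 18, 17]
  [12, 14, -2, 16, 0, 3]
  [11, 8, 8, 8, 16, 0]
D(3):
  [0, 2, 2, 10, 9, 11]
  [3, 0, 0, 13, 7, 9]
  [5, 2, 0, 15, 7, 11]
  [11, 8, 6, 0, 13, 17]
  [3, 0, -2, 13, 0, 3]
  [11, 8, 8, 8, 15, 0]
D(4):
  [0, 2, 2, 10, 9, 11]
  [3, 0, 0, 13, 7, 9]
  [5, 2, 0, 15, 7, 11]
  [11, 8, 6, 0, 13, 17]
  [3, 0, -2, 13, 0, 3]
  [11, 8, 8, 8, 15, 0]
D(5):
  [0, 2, 2, 10, 9, 11]
  [3, 0, 0, 13, 7, 9]
  [5, 2, 0, 15, 7, 10]
  [11, 8, 6, 0, 13, 16]
  [3, 0, -2, 13, 0, 3]
  [11, 8, 8, 8, 15, 0]
D(6):
  [0, 2, 2, 10, 9, 11]
  [3, 0, 0, 13, 7, 9]
  [5, 2, 0, 15, 7, 10]
  [11, 8, 6, 0, 13, 16]
  [3, 0, -2, 11, 0, 3]
  [11, 8, 8, 8, 15, 0]
Answer: W*[4][0] = 3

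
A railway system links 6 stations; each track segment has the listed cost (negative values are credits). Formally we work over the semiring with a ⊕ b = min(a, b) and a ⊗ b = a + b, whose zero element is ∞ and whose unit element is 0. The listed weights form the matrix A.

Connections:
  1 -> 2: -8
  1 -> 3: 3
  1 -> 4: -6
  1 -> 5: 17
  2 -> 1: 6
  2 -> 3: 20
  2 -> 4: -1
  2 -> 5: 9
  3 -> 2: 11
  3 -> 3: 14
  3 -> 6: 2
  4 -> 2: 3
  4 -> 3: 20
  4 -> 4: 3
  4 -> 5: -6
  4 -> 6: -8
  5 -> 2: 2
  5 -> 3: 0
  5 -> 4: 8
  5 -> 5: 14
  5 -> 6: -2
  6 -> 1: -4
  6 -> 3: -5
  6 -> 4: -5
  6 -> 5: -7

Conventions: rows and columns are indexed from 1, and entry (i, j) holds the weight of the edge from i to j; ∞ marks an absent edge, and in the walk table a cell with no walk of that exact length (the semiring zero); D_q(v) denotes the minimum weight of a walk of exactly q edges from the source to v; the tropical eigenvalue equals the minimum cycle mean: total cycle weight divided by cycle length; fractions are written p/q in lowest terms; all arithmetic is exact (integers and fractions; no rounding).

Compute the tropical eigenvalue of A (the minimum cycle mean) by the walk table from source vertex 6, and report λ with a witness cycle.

q=0: [∞, ∞, ∞, ∞, ∞, 0]
q=1: [-4, ∞, -5, -5, -7, ∞]
q=2: [∞, -12, -7, -10, -11, -13]
q=3: [-17, -9, -18, -18, -20, -18]
q=4: [-22, -25, -23, -23, -25, -26]
q=5: [-30, -30, -31, -31, -33, -31]
q=6: [-35, -38, -36, -36, -38, -39]
Optimal cycle mean attained by: cycle 4->6->4, total (-8) + (-5), length 2.
Answer: λ = -13/2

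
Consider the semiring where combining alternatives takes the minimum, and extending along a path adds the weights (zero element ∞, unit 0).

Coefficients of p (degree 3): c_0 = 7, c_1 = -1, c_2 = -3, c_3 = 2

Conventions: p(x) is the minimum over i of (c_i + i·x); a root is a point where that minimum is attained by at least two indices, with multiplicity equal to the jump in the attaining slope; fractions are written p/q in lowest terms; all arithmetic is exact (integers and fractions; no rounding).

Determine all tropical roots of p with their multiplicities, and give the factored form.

hull edge (i=0, c=7) to (i=1, c=-1): slope -8, span 1
hull edge (i=1, c=-1) to (i=2, c=-3): slope -2, span 1
hull edge (i=2, c=-3) to (i=3, c=2): slope 5, span 1
Factored form: p(x) = 2 ⊗ (x ⊕ (-5)) ⊗ (x ⊕ 2) ⊗ (x ⊕ 8)
Answer: roots = -5 (mult 1), 2 (mult 1), 8 (mult 1)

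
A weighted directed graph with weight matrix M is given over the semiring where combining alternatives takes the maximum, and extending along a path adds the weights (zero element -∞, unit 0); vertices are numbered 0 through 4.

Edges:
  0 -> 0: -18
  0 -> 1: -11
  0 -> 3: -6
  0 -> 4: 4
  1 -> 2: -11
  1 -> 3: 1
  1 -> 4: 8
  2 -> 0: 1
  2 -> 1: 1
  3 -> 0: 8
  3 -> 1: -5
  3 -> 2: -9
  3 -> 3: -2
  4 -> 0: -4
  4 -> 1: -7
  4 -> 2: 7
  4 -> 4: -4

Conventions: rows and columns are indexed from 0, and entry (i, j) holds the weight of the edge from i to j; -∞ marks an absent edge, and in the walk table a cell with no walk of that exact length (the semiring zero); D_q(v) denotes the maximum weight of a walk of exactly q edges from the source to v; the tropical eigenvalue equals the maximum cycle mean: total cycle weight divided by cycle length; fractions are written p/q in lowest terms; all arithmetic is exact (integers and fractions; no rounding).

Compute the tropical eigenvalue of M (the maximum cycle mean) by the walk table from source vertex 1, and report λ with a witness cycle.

q=0: [-∞, 0, -∞, -∞, -∞]
q=1: [-∞, -∞, -11, 1, 8]
q=2: [9, 1, 15, -1, 4]
q=3: [16, 16, 11, 3, 13]
q=4: [12, 12, 20, 17, 24]
q=5: [25, 21, 31, 15, 20]
Optimal cycle mean attained by: cycle 1->4->2->1, total 8 + 7 + 1, length 3.
Answer: λ = 16/3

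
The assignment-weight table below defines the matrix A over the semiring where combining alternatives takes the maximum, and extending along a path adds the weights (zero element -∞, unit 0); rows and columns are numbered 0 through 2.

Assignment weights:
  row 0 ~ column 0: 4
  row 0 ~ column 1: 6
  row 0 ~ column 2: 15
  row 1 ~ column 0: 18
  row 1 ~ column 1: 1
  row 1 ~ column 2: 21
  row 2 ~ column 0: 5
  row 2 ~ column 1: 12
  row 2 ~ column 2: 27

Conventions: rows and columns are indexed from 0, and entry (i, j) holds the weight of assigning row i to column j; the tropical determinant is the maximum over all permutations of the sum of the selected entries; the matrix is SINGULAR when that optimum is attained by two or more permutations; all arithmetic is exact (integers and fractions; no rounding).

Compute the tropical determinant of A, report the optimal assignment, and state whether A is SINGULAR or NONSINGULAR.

σ = (0, 1, 2): 4 + 1 + 27 = 32
σ = (0, 2, 1): 4 + 21 + 12 = 37
σ = (1, 0, 2): 6 + 18 + 27 = 51
σ = (1, 2, 0): 6 + 21 + 5 = 32
σ = (2, 0, 1): 15 + 18 + 12 = 45
σ = (2, 1, 0): 15 + 1 + 5 = 21
Optimal value attained by: σ = (1, 0, 2).
Answer: det⊕(A) = 51; verdict: NONSINGULAR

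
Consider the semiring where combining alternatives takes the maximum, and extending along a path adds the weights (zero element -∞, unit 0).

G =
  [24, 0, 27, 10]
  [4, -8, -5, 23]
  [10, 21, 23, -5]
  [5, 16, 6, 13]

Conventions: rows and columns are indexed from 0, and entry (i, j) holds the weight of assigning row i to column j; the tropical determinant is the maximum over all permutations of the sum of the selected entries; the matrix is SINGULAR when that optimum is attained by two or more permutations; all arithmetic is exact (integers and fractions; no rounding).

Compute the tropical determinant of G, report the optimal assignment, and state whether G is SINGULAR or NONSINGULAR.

σ = (0, 1, 2, 3): 24 + (-8) + 23 + 13 = 52
σ = (0, 1, 3, 2): 24 + (-8) + (-5) + 6 = 17
σ = (0, 2, 1, 3): 24 + (-5) + 21 + 13 = 53
σ = (0, 2, 3, 1): 24 + (-5) + (-5) + 16 = 30
σ = (0, 3, 1, 2): 24 + 23 + 21 + 6 = 74
σ = (0, 3, 2, 1): 24 + 23 + 23 + 16 = 86
σ = (1, 0, 2, 3): 0 + 4 + 23 + 13 = 40
σ = (1, 0, 3, 2): 0 + 4 + (-5) + 6 = 5
σ = (1, 2, 0, 3): 0 + (-5) + 10 + 13 = 18
σ = (1, 2, 3, 0): 0 + (-5) + (-5) + 5 = -5
σ = (1, 3, 0, 2): 0 + 23 + 10 + 6 = 39
σ = (1, 3, 2, 0): 0 + 23 + 23 + 5 = 51
σ = (2, 0, 1, 3): 27 + 4 + 21 + 13 = 65
σ = (2, 0, 3, 1): 27 + 4 + (-5) + 16 = 42
σ = (2, 1, 0, 3): 27 + (-8) + 10 + 13 = 42
σ = (2, 1, 3, 0): 27 + (-8) + (-5) + 5 = 19
σ = (2, 3, 0, 1): 27 + 23 + 10 + 16 = 76
σ = (2, 3, 1, 0): 27 + 23 + 21 + 5 = 76
σ = (3, 0, 1, 2): 10 + 4 + 21 + 6 = 41
σ = (3, 0, 2, 1): 10 + 4 + 23 + 16 = 53
σ = (3, 1, 0, 2): 10 + (-8) + 10 + 6 = 18
σ = (3, 1, 2, 0): 10 + (-8) + 23 + 5 = 30
σ = (3, 2, 0, 1): 10 + (-5) + 10 + 16 = 31
σ = (3, 2, 1, 0): 10 + (-5) + 21 + 5 = 31
Optimal value attained by: σ = (0, 3, 2, 1).
Answer: det⊕(G) = 86; verdict: NONSINGULAR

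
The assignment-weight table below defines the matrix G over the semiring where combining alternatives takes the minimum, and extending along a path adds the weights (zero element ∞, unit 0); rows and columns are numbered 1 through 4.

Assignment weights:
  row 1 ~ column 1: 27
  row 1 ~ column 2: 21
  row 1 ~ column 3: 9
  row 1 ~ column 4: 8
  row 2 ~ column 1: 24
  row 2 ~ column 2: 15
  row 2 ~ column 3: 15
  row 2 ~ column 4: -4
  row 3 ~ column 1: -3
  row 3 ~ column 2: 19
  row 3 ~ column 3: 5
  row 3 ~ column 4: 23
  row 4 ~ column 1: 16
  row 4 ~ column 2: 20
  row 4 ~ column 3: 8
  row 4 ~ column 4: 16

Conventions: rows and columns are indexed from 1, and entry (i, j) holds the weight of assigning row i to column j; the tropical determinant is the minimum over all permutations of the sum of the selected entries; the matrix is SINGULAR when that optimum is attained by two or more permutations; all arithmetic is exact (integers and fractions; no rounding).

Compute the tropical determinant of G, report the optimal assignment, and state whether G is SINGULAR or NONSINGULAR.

σ = (1, 2, 3, 4): 27 + 15 + 5 + 16 = 63
σ = (1, 2, 4, 3): 27 + 15 + 23 + 8 = 73
σ = (1, 3, 2, 4): 27 + 15 + 19 + 16 = 77
σ = (1, 3, 4, 2): 27 + 15 + 23 + 20 = 85
σ = (1, 4, 2, 3): 27 + (-4) + 19 + 8 = 50
σ = (1, 4, 3, 2): 27 + (-4) + 5 + 20 = 48
σ = (2, 1, 3, 4): 21 + 24 + 5 + 16 = 66
σ = (2, 1, 4, 3): 21 + 24 + 23 + 8 = 76
σ = (2, 3, 1, 4): 21 + 15 + (-3) + 16 = 49
σ = (2, 3, 4, 1): 21 + 15 + 23 + 16 = 75
σ = (2, 4, 1, 3): 21 + (-4) + (-3) + 8 = 22
σ = (2, 4, 3, 1): 21 + (-4) + 5 + 16 = 38
σ = (3, 1, 2, 4): 9 + 24 + 19 + 16 = 68
σ = (3, 1, 4, 2): 9 + 24 + 23 + 20 = 76
σ = (3, 2, 1, 4): 9 + 15 + (-3) + 16 = 37
σ = (3, 2, 4, 1): 9 + 15 + 23 + 16 = 63
σ = (3, 4, 1, 2): 9 + (-4) + (-3) + 20 = 22
σ = (3, 4, 2, 1): 9 + (-4) + 19 + 16 = 40
σ = (4, 1, 2, 3): 8 + 24 + 19 + 8 = 59
σ = (4, 1, 3, 2): 8 + 24 + 5 + 20 = 57
σ = (4, 2, 1, 3): 8 + 15 + (-3) + 8 = 28
σ = (4, 2, 3, 1): 8 + 15 + 5 + 16 = 44
σ = (4, 3, 1, 2): 8 + 15 + (-3) + 20 = 40
σ = (4, 3, 2, 1): 8 + 15 + 19 + 16 = 58
Optimal value attained by: σ = (2, 4, 1, 3).
Answer: det⊕(G) = 22; verdict: SINGULAR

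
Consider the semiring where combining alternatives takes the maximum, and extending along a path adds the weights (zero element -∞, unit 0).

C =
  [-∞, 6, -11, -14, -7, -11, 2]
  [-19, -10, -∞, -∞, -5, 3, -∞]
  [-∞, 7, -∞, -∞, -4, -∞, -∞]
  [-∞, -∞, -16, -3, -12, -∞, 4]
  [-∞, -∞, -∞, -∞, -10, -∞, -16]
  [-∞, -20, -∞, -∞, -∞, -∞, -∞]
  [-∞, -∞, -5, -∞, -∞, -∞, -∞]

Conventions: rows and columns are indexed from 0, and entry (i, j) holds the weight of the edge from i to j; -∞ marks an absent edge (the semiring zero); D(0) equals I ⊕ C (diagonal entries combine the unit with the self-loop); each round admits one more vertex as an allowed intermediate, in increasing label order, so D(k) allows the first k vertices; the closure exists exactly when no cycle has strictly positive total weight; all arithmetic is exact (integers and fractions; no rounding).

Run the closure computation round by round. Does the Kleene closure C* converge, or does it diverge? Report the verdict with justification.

D(0):
  [0, 6, -11, -14, -7, -11, 2]
  [-19, 0, -∞, -∞, -5, 3, -∞]
  [-∞, 7, 0, -∞, -4, -∞, -∞]
  [-∞, -∞, -16, 0, -12, -∞, 4]
  [-∞, -∞, -∞, -∞, 0, -∞, -16]
  [-∞, -20, -∞, -∞, -∞, 0, -∞]
  [-∞, -∞, -5, -∞, -∞, -∞, 0]
D(1):
  [0, 6, -11, -14, -7, -11, 2]
  [-19, 0, -30, -33, -5, 3, -17]
  [-∞, 7, 0, -∞, -4, -∞, -∞]
  [-∞, -∞, -16, 0, -12, -∞, 4]
  [-∞, -∞, -∞, -∞, 0, -∞, -16]
  [-∞, -20, -∞, -∞, -∞, 0, -∞]
  [-∞, -∞, -5, -∞, -∞, -∞, 0]
D(2):
  [0, 6, -11, -14, 1, 9, 2]
  [-19, 0, -30, -33, -5, 3, -17]
  [-12, 7, 0, -26, 2, 10, -10]
  [-∞, -∞, -16, 0, -12, -∞, 4]
  [-∞, -∞, -∞, -∞, 0, -∞, -16]
  [-39, -20, -50, -53, -25, 0, -37]
  [-∞, -∞, -5, -∞, -∞, -∞, 0]
D(3):
  [0, 6, -11, -14, 1, 9, 2]
  [-19, 0, -30, -33, -5, 3, -17]
  [-12, 7, 0, -26, 2, 10, -10]
  [-28, -9, -16, 0, -12, -6, 4]
  [-∞, -∞, -∞, -∞, 0, -∞, -16]
  [-39, -20, -50, -53, -25, 0, -37]
  [-17, 2, -5, -31, -3, 5, 0]
D(4):
  [0, 6, -11, -14, 1, 9, 2]
  [-19, 0, -30, -33, -5, 3, -17]
  [-12, 7, 0, -26, 2, 10, -10]
  [-28, -9, -16, 0, -12, -6, 4]
  [-∞, -∞, -∞, -∞, 0, -∞, -16]
  [-39, -20, -50, -53, -25, 0, -37]
  [-17, 2, -5, -31, -3, 5, 0]
D(5):
  [0, 6, -11, -14, 1, 9, 2]
  [-19, 0, -30, -33, -5, 3, -17]
  [-12, 7, 0, -26, 2, 10, -10]
  [-28, -9, -16, 0, -12, -6, 4]
  [-∞, -∞, -∞, -∞, 0, -∞, -16]
  [-39, -20, -50, -53, -25, 0, -37]
  [-17, 2, -5, -31, -3, 5, 0]
D(6):
  [0, 6, -11, -14, 1, 9, 2]
  [-19, 0, -30, -33, -5, 3, -17]
  [-12, 7, 0, -26, 2, 10, -10]
  [-28, -9, -16, 0, -12, -6, 4]
  [-∞, -∞, -∞, -∞, 0, -∞, -16]
  [-39, -20, -50, -53, -25, 0, -37]
  [-17, 2, -5, -31, -3, 5, 0]
D(7):
  [0, 6, -3, -14, 1, 9, 2]
  [-19, 0, -22, -33, -5, 3, -17]
  [-12, 7, 0, -26, 2, 10, -10]
  [-13, 6, -1, 0, 1, 9, 4]
  [-33, -14, -21, -47, 0, -11, -16]
  [-39, -20, -42, -53, -25, 0, -37]
  [-17, 2, -5, -31, -3, 5, 0]
Key observation: every diagonal entry stays at the unit through all rounds, so no improving cycle exists.
Answer: CONVERGES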